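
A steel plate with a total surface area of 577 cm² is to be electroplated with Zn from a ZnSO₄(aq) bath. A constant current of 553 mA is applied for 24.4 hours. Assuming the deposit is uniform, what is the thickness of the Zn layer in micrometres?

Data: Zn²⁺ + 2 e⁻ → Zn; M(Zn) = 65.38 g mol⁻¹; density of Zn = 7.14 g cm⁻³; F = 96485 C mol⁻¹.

39.9 μm

Q = I·t = 0.5530 × 87840 = 48580 C; n(e⁻) = 0.5035 mol.
n(Zn) = n(e⁻)/2 = 0.2517 mol, so m = 0.2517 × 65.38 = 16.46 g.
Volume = m/ρ = 16.46 / 7.14 = 2.305 cm³.
Thickness = V/A = 2.305 / 577 = 0.00399 cm = 39.9 μm.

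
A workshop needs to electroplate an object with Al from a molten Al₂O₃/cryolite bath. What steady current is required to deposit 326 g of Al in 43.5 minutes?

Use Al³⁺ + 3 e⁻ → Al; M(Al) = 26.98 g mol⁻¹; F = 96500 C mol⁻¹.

n(Al) = 326 / 26.98 = 12.08 mol.
n(e⁻) = 3 × 12.08 = 36.25 mol.
Q = n(e⁻)·F = 36.25 × 96500 = 3498000 C.
I = Q/t = 3498000 / 2610.0 s = 1340 A.

1340 A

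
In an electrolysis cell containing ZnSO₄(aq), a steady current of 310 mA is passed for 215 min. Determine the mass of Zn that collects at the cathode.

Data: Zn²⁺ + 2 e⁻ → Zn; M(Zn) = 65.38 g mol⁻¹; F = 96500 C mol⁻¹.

Q = I·t = 0.3100 A × 12900 s = 3999 C.
n(e⁻) = Q/F = 3999 / 96500 = 0.04144 mol.
Zn²⁺ + 2 e⁻ → Zn, so n(Zn) = n(e⁻)/2 = 0.02072 mol.
m = n·M = 0.02072 × 65.38 = 1.35 g.

1.35 g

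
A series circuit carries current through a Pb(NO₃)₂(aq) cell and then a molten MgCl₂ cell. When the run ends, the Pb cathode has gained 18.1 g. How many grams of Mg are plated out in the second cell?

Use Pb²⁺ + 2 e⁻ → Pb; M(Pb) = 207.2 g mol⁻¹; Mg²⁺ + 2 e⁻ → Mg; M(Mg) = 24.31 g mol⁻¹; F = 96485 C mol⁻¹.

n(Pb) = 18.1 / 207.2 = 0.08736 mol.
Since Pb²⁺ + 2 e⁻ → Pb, n(e⁻) passed = 2 × 0.08736 = 0.1747 mol.
Cells in series carry the same charge, so the same 0.1747 mol of electrons passes through cell 2.
Mg²⁺ + 2 e⁻ → Mg, so n(Mg) = 0.1747 / 2 = 0.08736 mol.
m(Mg) = 0.08736 × 24.31 = 2.12 g.

2.12 g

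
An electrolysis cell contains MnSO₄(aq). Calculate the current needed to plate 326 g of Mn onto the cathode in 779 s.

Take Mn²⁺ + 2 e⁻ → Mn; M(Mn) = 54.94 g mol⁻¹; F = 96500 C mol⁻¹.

n(Mn) = 326 / 54.94 = 5.934 mol.
n(e⁻) = 2 × 5.934 = 11.87 mol.
Q = n(e⁻)·F = 11.87 × 96500 = 1145000 C.
I = Q/t = 1145000 / 779.00 s = 1470 A.

1470 A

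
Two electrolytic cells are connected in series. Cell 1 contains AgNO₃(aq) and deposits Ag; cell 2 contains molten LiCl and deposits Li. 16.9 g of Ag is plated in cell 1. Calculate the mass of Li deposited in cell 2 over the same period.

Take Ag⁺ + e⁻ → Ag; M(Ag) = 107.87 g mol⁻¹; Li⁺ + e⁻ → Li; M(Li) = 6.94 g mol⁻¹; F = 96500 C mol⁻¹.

n(Ag) = 16.9 / 107.87 = 0.1567 mol.
Since Ag⁺ + e⁻ → Ag, n(e⁻) passed = 1 × 0.1567 = 0.1567 mol.
Cells in series carry the same charge, so the same 0.1567 mol of electrons passes through cell 2.
Li⁺ + e⁻ → Li, so n(Li) = 0.1567 / 1 = 0.1567 mol.
m(Li) = 0.1567 × 6.94 = 1.09 g.

1.09 g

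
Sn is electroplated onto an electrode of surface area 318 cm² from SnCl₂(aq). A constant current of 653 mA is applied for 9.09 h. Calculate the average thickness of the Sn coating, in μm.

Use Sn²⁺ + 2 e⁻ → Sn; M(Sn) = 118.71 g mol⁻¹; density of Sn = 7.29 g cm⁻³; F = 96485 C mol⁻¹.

Q = I·t = 0.6530 × 32724 = 21370 C; n(e⁻) = 0.2215 mol.
n(Sn) = n(e⁻)/2 = 0.1107 mol, so m = 0.1107 × 118.71 = 13.15 g.
Volume = m/ρ = 13.15 / 7.29 = 1.803 cm³.
Thickness = V/A = 1.803 / 318 = 0.00567 cm = 56.7 μm.

56.7 μm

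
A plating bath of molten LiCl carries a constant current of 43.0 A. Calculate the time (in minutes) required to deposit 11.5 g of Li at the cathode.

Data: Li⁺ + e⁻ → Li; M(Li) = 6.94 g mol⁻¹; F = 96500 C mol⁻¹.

n(Li) = m/M = 11.5 / 6.94 = 1.657 mol.
Each Li atom requires 1 electron, so n(e⁻) = 1 × 1.657 = 1.657 mol.
Q = n(e⁻)·F = 1.657 × 96500 = 159900 C.
t = Q/I = 159900 / 43.00 A = 3719 s = 62.0 min.

62.0 min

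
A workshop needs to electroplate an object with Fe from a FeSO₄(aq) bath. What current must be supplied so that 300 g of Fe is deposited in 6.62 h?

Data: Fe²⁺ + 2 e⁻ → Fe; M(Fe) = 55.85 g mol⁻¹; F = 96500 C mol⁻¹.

n(Fe) = 300 / 55.85 = 5.372 mol.
n(e⁻) = 2 × 5.372 = 10.74 mol.
Q = n(e⁻)·F = 10.74 × 96500 = 1037000 C.
I = Q/t = 1037000 / 23832 s = 43.5 A.

43.5 A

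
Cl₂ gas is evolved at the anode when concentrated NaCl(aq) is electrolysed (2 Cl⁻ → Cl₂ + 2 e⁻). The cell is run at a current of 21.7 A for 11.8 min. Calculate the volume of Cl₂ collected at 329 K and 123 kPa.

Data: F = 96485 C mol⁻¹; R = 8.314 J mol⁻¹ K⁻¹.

1.77 L

Q = I·t = 21.70 A × 708.00 s = 15360 C.
n(e⁻) = Q/F = 15360 / 96485 = 0.1592 mol.
2 electrons are transferred per Cl₂ molecule, so n(Cl₂) = 0.1592 / 2 = 0.07962 mol.
V = nRT/P = (0.07962 × 8.314 × 329) / (123 × 10³ Pa) = 0.00177 m³ = 1.77 L.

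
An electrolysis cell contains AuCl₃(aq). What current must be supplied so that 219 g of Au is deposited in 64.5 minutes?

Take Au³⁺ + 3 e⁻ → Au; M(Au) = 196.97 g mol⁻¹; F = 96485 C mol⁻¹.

n(Au) = 219 / 196.97 = 1.112 mol.
n(e⁻) = 3 × 1.112 = 3.336 mol.
Q = n(e⁻)·F = 3.336 × 96485 = 321800 C.
I = Q/t = 321800 / 3870.0 s = 83.2 A.

83.2 A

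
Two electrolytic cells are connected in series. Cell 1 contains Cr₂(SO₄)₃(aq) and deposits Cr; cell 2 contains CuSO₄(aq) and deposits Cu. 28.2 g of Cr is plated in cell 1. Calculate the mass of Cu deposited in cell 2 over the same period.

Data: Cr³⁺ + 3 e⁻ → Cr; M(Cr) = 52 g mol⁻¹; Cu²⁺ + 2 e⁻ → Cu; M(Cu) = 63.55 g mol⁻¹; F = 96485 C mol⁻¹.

51.7 g

n(Cr) = 28.2 / 52 = 0.5423 mol.
Since Cr³⁺ + 3 e⁻ → Cr, n(e⁻) passed = 3 × 0.5423 = 1.627 mol.
Cells in series carry the same charge, so the same 1.627 mol of electrons passes through cell 2.
Cu²⁺ + 2 e⁻ → Cu, so n(Cu) = 1.627 / 2 = 0.8135 mol.
m(Cu) = 0.8135 × 63.55 = 51.7 g.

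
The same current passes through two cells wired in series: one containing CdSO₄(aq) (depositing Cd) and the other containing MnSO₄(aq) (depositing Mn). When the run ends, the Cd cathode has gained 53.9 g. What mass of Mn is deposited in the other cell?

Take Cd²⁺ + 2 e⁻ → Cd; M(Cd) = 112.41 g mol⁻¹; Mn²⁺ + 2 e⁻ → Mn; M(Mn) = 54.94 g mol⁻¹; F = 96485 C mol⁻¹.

n(Cd) = 53.9 / 112.41 = 0.4795 mol.
Since Cd²⁺ + 2 e⁻ → Cd, n(e⁻) passed = 2 × 0.4795 = 0.9590 mol.
Cells in series carry the same charge, so the same 0.9590 mol of electrons passes through cell 2.
Mn²⁺ + 2 e⁻ → Mn, so n(Mn) = 0.9590 / 2 = 0.4795 mol.
m(Mn) = 0.4795 × 54.94 = 26.3 g.

26.3 g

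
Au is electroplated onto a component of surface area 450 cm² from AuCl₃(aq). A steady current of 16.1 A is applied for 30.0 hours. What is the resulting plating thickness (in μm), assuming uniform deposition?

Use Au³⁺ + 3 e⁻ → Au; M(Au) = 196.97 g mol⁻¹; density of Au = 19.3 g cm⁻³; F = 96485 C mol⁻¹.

Q = I·t = 16.10 × 108000 = 1739000 C; n(e⁻) = 18.02 mol.
n(Au) = n(e⁻)/3 = 6.007 mol, so m = 6.007 × 196.97 = 1183 g.
Volume = m/ρ = 1183 / 19.3 = 61.31 cm³.
Thickness = V/A = 61.31 / 450 = 0.136 cm = 1360 μm.

1360 μm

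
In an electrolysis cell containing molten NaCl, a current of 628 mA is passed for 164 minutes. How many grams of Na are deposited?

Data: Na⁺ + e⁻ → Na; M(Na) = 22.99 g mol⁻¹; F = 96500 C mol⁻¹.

Q = I·t = 0.6280 A × 9840.0 s = 6180 C.
n(e⁻) = Q/F = 6180 / 96500 = 0.06404 mol.
Na⁺ + e⁻ → Na, so n(Na) = n(e⁻)/1 = 0.06404 mol.
m = n·M = 0.06404 × 22.99 = 1.47 g.

1.47 g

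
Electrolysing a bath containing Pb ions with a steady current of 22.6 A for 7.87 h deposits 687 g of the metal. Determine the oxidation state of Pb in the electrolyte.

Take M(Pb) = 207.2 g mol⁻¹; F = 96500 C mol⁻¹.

Q = I·t = 22.60 A × 28332 s = 640300 C, so n(e⁻) = 640300/96500 = 6.635 mol.
n(Pb) deposited = 687 / 207.2 = 3.316 mol.
Electrons per atom = n(e⁻)/n(Pb) = 6.635 / 3.316 = 2.00 ≈ 2, so the ion is Pb²⁺.

+2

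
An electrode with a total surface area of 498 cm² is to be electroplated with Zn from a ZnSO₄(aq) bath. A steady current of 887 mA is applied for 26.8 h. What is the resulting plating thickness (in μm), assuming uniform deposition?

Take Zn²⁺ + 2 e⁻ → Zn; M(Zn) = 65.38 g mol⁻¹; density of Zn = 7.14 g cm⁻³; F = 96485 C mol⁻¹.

Q = I·t = 0.8870 × 96480 = 85580 C; n(e⁻) = 0.8870 mol.
n(Zn) = n(e⁻)/2 = 0.4435 mol, so m = 0.4435 × 65.38 = 28.99 g.
Volume = m/ρ = 28.99 / 7.14 = 4.061 cm³.
Thickness = V/A = 4.061 / 498 = 0.00815 cm = 81.5 μm.

81.5 μm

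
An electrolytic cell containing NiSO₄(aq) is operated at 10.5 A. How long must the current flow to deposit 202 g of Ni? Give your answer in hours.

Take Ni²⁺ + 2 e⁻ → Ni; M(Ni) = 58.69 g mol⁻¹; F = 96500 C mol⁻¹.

17.6 h

n(Ni) = m/M = 202 / 58.69 = 3.442 mol.
Each Ni atom requires 2 electrons, so n(e⁻) = 2 × 3.442 = 6.884 mol.
Q = n(e⁻)·F = 6.884 × 96500 = 664300 C.
t = Q/I = 664300 / 10.50 A = 63260 s = 17.6 h.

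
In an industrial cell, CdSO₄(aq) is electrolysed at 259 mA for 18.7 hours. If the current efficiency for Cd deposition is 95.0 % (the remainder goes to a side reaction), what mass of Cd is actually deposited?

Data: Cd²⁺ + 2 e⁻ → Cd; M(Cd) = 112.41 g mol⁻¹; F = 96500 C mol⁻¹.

9.65 g

Q = I·t = 0.2590 × 67320 = 17440 C.
n(e⁻) = 17440/96500 = 0.1807 mol; theoretically n(Cd) = 0.1807/2 = 0.09034 mol, m_theo = 10.16 g.
At 95.0 % efficiency, m_actual = 0.950 × 10.16 = 9.65 g.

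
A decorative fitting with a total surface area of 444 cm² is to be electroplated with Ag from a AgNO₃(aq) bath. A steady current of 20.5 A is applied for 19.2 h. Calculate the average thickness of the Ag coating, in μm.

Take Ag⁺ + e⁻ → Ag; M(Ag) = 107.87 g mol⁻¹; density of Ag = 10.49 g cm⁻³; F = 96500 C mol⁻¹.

3400 μm

Q = I·t = 20.50 × 69120 = 1417000 C; n(e⁻) = 14.68 mol.
n(Ag) = n(e⁻)/1 = 14.68 mol, so m = 14.68 × 107.87 = 1584 g.
Volume = m/ρ = 1584 / 10.49 = 151.0 cm³.
Thickness = V/A = 151.0 / 444 = 0.340 cm = 3400 μm.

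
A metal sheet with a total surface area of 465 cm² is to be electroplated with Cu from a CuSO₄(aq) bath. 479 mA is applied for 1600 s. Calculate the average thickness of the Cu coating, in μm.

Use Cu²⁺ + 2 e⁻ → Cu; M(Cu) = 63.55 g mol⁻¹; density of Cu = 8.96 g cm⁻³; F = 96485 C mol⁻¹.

Q = I·t = 0.4790 × 1600.0 = 766.4 C; n(e⁻) = 0.007943 mol.
n(Cu) = n(e⁻)/2 = 0.003972 mol, so m = 0.003972 × 63.55 = 0.2524 g.
Volume = m/ρ = 0.2524 / 8.96 = 0.02817 cm³.
Thickness = V/A = 0.02817 / 465 = 6.06 × 10⁻⁵ cm = 0.606 μm.

0.606 μm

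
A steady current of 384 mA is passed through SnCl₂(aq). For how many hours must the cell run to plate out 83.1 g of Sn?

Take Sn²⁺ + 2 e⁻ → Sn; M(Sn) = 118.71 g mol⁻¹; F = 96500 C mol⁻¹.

n(Sn) = m/M = 83.1 / 118.71 = 0.7000 mol.
Each Sn atom requires 2 electrons, so n(e⁻) = 2 × 0.7000 = 1.400 mol.
Q = n(e⁻)·F = 1.400 × 96500 = 135100 C.
t = Q/I = 135100 / 0.3840 A = 351800 s = 97.7 h.

97.7 h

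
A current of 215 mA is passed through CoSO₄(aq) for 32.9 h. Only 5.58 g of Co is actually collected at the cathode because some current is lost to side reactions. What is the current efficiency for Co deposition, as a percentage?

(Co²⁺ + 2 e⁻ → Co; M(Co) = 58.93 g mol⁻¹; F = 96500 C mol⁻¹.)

71.8 %

Q = I·t = 0.2150 × 118440 = 25460 C; n(e⁻) = 25460/96500 = 0.2639 mol.
Theoretical n(Co) = n(e⁻)/2 = 0.1319 mol, i.e. m_theo = 0.1319 × 58.93 = 7.775 g.
Efficiency = m_actual / m_theo = 5.58 / 7.775 = 71.8 %.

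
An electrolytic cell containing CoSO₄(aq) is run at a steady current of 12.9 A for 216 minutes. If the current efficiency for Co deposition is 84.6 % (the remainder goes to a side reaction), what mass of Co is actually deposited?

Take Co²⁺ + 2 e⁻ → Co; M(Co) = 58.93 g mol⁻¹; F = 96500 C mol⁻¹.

Q = I·t = 12.90 × 12960 = 167200 C.
n(e⁻) = 167200/96500 = 1.732 mol; theoretically n(Co) = 1.732/2 = 0.8662 mol, m_theo = 51.05 g.
At 84.6 % efficiency, m_actual = 0.846 × 51.05 = 43.2 g.

43.2 g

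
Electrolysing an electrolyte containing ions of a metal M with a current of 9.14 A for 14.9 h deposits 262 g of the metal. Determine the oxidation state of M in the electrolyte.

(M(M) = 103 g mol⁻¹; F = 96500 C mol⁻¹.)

+2

Q = I·t = 9.140 A × 53640 s = 490300 C, so n(e⁻) = 490300/96500 = 5.081 mol.
n(M) deposited = 262 / 103 = 2.544 mol.
Electrons per atom = n(e⁻)/n(M) = 5.081 / 2.544 = 2.00 ≈ 2, so the ion is M²⁺.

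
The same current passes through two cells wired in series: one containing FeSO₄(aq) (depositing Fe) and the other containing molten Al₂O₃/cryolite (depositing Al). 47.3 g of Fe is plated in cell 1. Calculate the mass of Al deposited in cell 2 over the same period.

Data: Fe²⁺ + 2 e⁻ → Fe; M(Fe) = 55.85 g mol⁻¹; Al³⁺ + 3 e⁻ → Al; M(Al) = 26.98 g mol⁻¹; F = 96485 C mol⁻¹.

n(Fe) = 47.3 / 55.85 = 0.8469 mol.
Since Fe²⁺ + 2 e⁻ → Fe, n(e⁻) passed = 2 × 0.8469 = 1.694 mol.
Cells in series carry the same charge, so the same 1.694 mol of electrons passes through cell 2.
Al³⁺ + 3 e⁻ → Al, so n(Al) = 1.694 / 3 = 0.5646 mol.
m(Al) = 0.5646 × 26.98 = 15.2 g.

15.2 g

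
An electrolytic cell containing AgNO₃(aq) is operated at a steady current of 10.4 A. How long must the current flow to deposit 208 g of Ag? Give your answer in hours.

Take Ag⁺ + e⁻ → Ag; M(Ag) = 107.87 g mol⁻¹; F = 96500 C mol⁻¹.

4.97 h

n(Ag) = m/M = 208 / 107.87 = 1.928 mol.
Each Ag atom requires 1 electron, so n(e⁻) = 1 × 1.928 = 1.928 mol.
Q = n(e⁻)·F = 1.928 × 96500 = 186100 C.
t = Q/I = 186100 / 10.40 A = 17890 s = 4.97 h.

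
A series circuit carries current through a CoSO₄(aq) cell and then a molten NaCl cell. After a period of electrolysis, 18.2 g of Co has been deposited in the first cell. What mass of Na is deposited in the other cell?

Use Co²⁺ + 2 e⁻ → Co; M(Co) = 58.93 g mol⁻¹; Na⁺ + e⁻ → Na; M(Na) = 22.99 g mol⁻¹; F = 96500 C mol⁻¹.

14.2 g

n(Co) = 18.2 / 58.93 = 0.3088 mol.
Since Co²⁺ + 2 e⁻ → Co, n(e⁻) passed = 2 × 0.3088 = 0.6177 mol.
Cells in series carry the same charge, so the same 0.6177 mol of electrons passes through cell 2.
Na⁺ + e⁻ → Na, so n(Na) = 0.6177 / 1 = 0.6177 mol.
m(Na) = 0.6177 × 22.99 = 14.2 g.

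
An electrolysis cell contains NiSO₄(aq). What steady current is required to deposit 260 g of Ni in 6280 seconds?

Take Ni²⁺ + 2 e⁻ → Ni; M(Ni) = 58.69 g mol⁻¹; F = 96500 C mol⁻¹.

136 A

n(Ni) = 260 / 58.69 = 4.430 mol.
n(e⁻) = 2 × 4.430 = 8.860 mol.
Q = n(e⁻)·F = 8.860 × 96500 = 855000 C.
I = Q/t = 855000 / 6280.0 s = 136 A.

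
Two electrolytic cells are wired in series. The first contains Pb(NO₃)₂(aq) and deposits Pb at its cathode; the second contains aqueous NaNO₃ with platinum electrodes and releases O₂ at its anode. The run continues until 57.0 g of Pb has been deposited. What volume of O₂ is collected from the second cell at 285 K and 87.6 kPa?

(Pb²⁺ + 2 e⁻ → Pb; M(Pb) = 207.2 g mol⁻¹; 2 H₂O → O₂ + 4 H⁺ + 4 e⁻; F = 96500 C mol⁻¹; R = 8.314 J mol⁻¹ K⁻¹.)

n(Pb) = 57.0 / 207.2 = 0.2751 mol, so n(e⁻) = 2 × 0.2751 = 0.5502 mol.
The cells are in series, so the same 0.5502 mol of electrons passes through the second cell.
2 H₂O → O₂ + 4 H⁺ + 4 e⁻ — 4 mol e⁻ per mol O₂, so n(O₂) = 0.5502/4 = 0.1375 mol.
V = nRT/P = (0.1375 × 8.314 × 285) / (87.6 × 10³) = 0.00372 m³ = 3.72 L.

3.72 L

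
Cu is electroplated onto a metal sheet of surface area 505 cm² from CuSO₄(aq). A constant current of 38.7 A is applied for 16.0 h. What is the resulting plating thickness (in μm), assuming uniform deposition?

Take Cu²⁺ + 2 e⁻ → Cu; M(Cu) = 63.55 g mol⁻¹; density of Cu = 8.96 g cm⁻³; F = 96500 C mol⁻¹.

Q = I·t = 38.70 × 57600 = 2229000 C; n(e⁻) = 23.10 mol.
n(Cu) = n(e⁻)/2 = 11.55 mol, so m = 11.55 × 63.55 = 734.0 g.
Volume = m/ρ = 734.0 / 8.96 = 81.92 cm³.
Thickness = V/A = 81.92 / 505 = 0.162 cm = 1620 μm.

1620 μm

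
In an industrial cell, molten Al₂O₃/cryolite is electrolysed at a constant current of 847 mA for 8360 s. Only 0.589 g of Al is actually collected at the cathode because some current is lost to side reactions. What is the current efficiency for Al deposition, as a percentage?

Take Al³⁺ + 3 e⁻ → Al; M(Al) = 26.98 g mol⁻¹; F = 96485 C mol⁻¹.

Q = I·t = 0.8470 × 8360.0 = 7081 C; n(e⁻) = 7081/96485 = 0.07339 mol.
Theoretical n(Al) = n(e⁻)/3 = 0.02446 mol, i.e. m_theo = 0.02446 × 26.98 = 0.6600 g.
Efficiency = m_actual / m_theo = 0.589 / 0.6600 = 89.2 %.

89.2 %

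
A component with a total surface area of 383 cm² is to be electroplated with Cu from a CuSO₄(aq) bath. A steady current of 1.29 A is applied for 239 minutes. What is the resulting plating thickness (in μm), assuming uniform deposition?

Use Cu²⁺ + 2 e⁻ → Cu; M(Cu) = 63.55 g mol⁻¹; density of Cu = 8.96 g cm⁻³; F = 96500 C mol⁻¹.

17.7 μm

Q = I·t = 1.290 × 14340 = 18500 C; n(e⁻) = 0.1917 mol.
n(Cu) = n(e⁻)/2 = 0.09585 mol, so m = 0.09585 × 63.55 = 6.091 g.
Volume = m/ρ = 6.091 / 8.96 = 0.6798 cm³.
Thickness = V/A = 0.6798 / 383 = 0.00177 cm = 17.7 μm.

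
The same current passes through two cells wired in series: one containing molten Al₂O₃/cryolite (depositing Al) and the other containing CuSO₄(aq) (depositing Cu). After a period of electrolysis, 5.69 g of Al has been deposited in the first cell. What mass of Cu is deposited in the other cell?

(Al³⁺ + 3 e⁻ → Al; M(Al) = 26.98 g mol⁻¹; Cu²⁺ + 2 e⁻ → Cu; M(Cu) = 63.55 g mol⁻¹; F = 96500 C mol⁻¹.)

n(Al) = 5.69 / 26.98 = 0.2109 mol.
Since Al³⁺ + 3 e⁻ → Al, n(e⁻) passed = 3 × 0.2109 = 0.6327 mol.
Cells in series carry the same charge, so the same 0.6327 mol of electrons passes through cell 2.
Cu²⁺ + 2 e⁻ → Cu, so n(Cu) = 0.6327 / 2 = 0.3163 mol.
m(Cu) = 0.3163 × 63.55 = 20.1 g.

20.1 g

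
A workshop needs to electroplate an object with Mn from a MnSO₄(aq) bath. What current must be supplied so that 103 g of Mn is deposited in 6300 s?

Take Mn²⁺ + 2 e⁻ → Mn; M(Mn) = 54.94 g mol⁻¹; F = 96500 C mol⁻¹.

57.4 A

n(Mn) = 103 / 54.94 = 1.875 mol.
n(e⁻) = 2 × 1.875 = 3.750 mol.
Q = n(e⁻)·F = 3.750 × 96500 = 361800 C.
I = Q/t = 361800 / 6300.0 s = 57.4 A.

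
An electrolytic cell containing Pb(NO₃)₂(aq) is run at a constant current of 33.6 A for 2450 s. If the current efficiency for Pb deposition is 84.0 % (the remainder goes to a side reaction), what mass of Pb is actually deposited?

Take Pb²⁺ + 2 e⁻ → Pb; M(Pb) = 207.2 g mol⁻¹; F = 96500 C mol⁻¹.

Q = I·t = 33.60 × 2450.0 = 82320 C.
n(e⁻) = 82320/96500 = 0.8531 mol; theoretically n(Pb) = 0.8531/2 = 0.4265 mol, m_theo = 88.38 g.
At 84.0 % efficiency, m_actual = 0.840 × 88.38 = 74.2 g.

74.2 g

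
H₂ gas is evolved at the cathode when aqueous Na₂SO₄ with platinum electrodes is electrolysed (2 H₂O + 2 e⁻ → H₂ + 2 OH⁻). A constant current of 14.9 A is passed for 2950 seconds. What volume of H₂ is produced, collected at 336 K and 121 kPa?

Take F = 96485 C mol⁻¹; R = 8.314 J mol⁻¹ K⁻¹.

Q = I·t = 14.90 A × 2950.0 s = 43960 C.
n(e⁻) = Q/F = 43960 / 96485 = 0.4556 mol.
2 electrons are transferred per H₂ molecule, so n(H₂) = 0.4556 / 2 = 0.2278 mol.
V = nRT/P = (0.2278 × 8.314 × 336) / (121 × 10³ Pa) = 0.00526 m³ = 5.26 L.

5.26 L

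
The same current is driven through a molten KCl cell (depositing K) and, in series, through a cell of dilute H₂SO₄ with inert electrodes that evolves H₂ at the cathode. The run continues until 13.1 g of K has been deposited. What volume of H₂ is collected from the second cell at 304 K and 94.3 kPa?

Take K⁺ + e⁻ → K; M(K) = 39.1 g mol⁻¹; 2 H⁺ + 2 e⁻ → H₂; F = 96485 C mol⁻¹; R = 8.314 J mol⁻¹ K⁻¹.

4.49 L

n(K) = 13.1 / 39.1 = 0.3350 mol, so n(e⁻) = 1 × 0.3350 = 0.3350 mol.
The cells are in series, so the same 0.3350 mol of electrons passes through the second cell.
2 H⁺ + 2 e⁻ → H₂ — 2 mol e⁻ per mol H₂, so n(H₂) = 0.3350/2 = 0.1675 mol.
V = nRT/P = (0.1675 × 8.314 × 304) / (94.3 × 10³) = 0.00449 m³ = 4.49 L.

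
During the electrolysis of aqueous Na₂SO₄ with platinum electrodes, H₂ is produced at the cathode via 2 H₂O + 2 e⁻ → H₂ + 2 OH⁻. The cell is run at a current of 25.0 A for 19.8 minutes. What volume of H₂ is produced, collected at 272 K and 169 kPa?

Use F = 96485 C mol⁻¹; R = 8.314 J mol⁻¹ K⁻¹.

2.06 L

Q = I·t = 25.00 A × 1188.0 s = 29700 C.
n(e⁻) = Q/F = 29700 / 96485 = 0.3078 mol.
2 electrons are transferred per H₂ molecule, so n(H₂) = 0.3078 / 2 = 0.1539 mol.
V = nRT/P = (0.1539 × 8.314 × 272) / (169 × 10³ Pa) = 0.00206 m³ = 2.06 L.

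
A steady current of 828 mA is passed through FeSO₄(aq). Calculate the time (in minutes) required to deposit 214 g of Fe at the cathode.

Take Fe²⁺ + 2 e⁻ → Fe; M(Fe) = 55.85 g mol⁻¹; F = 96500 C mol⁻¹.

n(Fe) = m/M = 214 / 55.85 = 3.832 mol.
Each Fe atom requires 2 electrons, so n(e⁻) = 2 × 3.832 = 7.663 mol.
Q = n(e⁻)·F = 7.663 × 96500 = 739500 C.
t = Q/I = 739500 / 0.8280 A = 893100 s = 14900 min.

14900 min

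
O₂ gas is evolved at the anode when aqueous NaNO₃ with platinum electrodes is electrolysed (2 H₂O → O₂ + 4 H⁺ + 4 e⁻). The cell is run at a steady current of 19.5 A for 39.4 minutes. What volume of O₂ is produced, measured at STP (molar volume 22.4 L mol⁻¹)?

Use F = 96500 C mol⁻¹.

Q = I·t = 19.50 A × 2364.0 s = 46100 C.
n(e⁻) = Q/F = 46100 / 96500 = 0.4777 mol.
4 electrons are transferred per O₂ molecule, so n(O₂) = 0.4777 / 4 = 0.1194 mol.
V = n × V_m = 0.1194 × 22.4 = 2.68 L.

2.68 L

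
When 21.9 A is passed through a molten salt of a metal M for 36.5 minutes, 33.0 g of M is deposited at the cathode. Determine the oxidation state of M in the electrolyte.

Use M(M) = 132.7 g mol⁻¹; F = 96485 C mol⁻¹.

+2

Q = I·t = 21.90 A × 2190.0 s = 47960 C, so n(e⁻) = 47960/96485 = 0.4971 mol.
n(M) deposited = 33.0 / 132.7 = 0.2487 mol.
Electrons per atom = n(e⁻)/n(M) = 0.4971 / 0.2487 = 2.00 ≈ 2, so the ion is M²⁺.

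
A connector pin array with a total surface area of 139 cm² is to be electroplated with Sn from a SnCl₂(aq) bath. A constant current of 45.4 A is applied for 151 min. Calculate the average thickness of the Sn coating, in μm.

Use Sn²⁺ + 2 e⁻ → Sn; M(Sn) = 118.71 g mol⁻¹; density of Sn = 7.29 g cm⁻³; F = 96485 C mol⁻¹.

Q = I·t = 45.40 × 9060.0 = 411300 C; n(e⁻) = 4.263 mol.
n(Sn) = n(e⁻)/2 = 2.132 mol, so m = 2.132 × 118.71 = 253.0 g.
Volume = m/ρ = 253.0 / 7.29 = 34.71 cm³.
Thickness = V/A = 34.71 / 139 = 0.250 cm = 2500 μm.

2500 μm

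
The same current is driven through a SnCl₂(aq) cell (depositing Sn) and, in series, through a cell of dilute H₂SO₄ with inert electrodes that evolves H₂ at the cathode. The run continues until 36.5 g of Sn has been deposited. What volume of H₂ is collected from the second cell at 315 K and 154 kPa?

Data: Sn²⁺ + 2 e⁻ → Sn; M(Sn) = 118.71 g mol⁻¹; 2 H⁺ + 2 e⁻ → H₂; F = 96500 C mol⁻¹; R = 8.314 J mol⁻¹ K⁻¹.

5.23 L

n(Sn) = 36.5 / 118.71 = 0.3075 mol, so n(e⁻) = 2 × 0.3075 = 0.6149 mol.
The cells are in series, so the same 0.6149 mol of electrons passes through the second cell.
2 H⁺ + 2 e⁻ → H₂ — 2 mol e⁻ per mol H₂, so n(H₂) = 0.6149/2 = 0.3075 mol.
V = nRT/P = (0.3075 × 8.314 × 315) / (154 × 10³) = 0.00523 m³ = 5.23 L.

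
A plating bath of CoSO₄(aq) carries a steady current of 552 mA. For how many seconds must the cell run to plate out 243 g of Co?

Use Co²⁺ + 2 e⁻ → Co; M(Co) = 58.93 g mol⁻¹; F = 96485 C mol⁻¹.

n(Co) = m/M = 243 / 58.93 = 4.124 mol.
Each Co atom requires 2 electrons, so n(e⁻) = 2 × 4.124 = 8.247 mol.
Q = n(e⁻)·F = 8.247 × 96485 = 795700 C.
t = Q/I = 795700 / 0.5520 A = 1442000 s.

1.44 × 10⁶ s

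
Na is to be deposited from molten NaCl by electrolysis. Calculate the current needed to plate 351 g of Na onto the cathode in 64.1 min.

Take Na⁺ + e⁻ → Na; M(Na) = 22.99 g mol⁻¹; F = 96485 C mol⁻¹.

n(Na) = 351 / 22.99 = 15.27 mol.
n(e⁻) = 1 × 15.27 = 15.27 mol.
Q = n(e⁻)·F = 15.27 × 96485 = 1473000 C.
I = Q/t = 1473000 / 3846.0 s = 383 A.

383 A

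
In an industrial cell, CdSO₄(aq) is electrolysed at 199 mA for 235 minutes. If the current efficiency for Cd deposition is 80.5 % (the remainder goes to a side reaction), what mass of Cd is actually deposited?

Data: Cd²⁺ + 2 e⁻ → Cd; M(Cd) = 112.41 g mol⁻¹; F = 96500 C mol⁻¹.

Q = I·t = 0.1990 × 14100 = 2806 C.
n(e⁻) = 2806/96500 = 0.02908 mol; theoretically n(Cd) = 0.02908/2 = 0.01454 mol, m_theo = 1.634 g.
At 80.5 % efficiency, m_actual = 0.805 × 1.634 = 1.32 g.

1.32 g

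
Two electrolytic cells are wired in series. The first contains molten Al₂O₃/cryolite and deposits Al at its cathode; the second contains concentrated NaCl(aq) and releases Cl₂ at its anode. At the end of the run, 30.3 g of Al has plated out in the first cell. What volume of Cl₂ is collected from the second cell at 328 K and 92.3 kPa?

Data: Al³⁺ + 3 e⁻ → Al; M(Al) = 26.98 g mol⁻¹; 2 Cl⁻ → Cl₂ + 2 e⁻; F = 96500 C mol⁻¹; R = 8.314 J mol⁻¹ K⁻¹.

49.8 L

n(Al) = 30.3 / 26.98 = 1.123 mol, so n(e⁻) = 3 × 1.123 = 3.369 mol.
The cells are in series, so the same 3.369 mol of electrons passes through the second cell.
2 Cl⁻ → Cl₂ + 2 e⁻ — 2 mol e⁻ per mol Cl₂, so n(Cl₂) = 3.369/2 = 1.685 mol.
V = nRT/P = (1.685 × 8.314 × 328) / (92.3 × 10³) = 0.0498 m³ = 49.8 L.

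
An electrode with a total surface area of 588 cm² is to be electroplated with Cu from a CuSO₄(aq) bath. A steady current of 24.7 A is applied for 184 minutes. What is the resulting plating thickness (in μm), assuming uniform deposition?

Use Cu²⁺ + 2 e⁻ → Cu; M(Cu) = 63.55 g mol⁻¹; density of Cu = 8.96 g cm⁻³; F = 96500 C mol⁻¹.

Q = I·t = 24.70 × 11040 = 272700 C; n(e⁻) = 2.826 mol.
n(Cu) = n(e⁻)/2 = 1.413 mol, so m = 1.413 × 63.55 = 89.79 g.
Volume = m/ρ = 89.79 / 8.96 = 10.02 cm³.
Thickness = V/A = 10.02 / 588 = 0.0170 cm = 170 μm.

170 μm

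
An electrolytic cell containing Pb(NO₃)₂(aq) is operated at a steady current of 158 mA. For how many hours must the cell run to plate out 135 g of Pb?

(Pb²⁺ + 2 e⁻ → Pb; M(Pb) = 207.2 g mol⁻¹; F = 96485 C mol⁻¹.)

221 h

n(Pb) = m/M = 135 / 207.2 = 0.6515 mol.
Each Pb atom requires 2 electrons, so n(e⁻) = 2 × 0.6515 = 1.303 mol.
Q = n(e⁻)·F = 1.303 × 96485 = 125700 C.
t = Q/I = 125700 / 0.1580 A = 795800 s = 221 h.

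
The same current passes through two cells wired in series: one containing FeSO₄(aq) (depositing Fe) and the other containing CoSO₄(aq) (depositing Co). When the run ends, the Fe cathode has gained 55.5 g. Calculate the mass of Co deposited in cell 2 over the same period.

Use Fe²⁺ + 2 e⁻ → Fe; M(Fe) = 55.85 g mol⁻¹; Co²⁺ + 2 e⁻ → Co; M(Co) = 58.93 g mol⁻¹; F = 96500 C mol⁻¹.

n(Fe) = 55.5 / 55.85 = 0.9937 mol.
Since Fe²⁺ + 2 e⁻ → Fe, n(e⁻) passed = 2 × 0.9937 = 1.987 mol.
Cells in series carry the same charge, so the same 1.987 mol of electrons passes through cell 2.
Co²⁺ + 2 e⁻ → Co, so n(Co) = 1.987 / 2 = 0.9937 mol.
m(Co) = 0.9937 × 58.93 = 58.6 g.

58.6 g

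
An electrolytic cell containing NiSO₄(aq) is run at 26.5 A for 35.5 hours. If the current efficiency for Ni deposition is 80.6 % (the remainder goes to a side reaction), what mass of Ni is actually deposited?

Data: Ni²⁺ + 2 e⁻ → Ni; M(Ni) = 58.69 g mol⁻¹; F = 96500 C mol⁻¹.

Q = I·t = 26.50 × 127800 = 3387000 C.
n(e⁻) = 3387000/96500 = 35.10 mol; theoretically n(Ni) = 35.10/2 = 17.55 mol, m_theo = 1030 g.
At 80.6 % efficiency, m_actual = 0.806 × 1030 = 830 g.

830 g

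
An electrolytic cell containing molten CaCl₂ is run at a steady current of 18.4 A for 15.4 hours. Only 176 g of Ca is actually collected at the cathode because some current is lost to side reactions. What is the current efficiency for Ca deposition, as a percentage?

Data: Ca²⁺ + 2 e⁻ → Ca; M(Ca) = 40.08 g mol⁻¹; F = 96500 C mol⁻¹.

Q = I·t = 18.40 × 55440 = 1020000 C; n(e⁻) = 1020000/96500 = 10.57 mol.
Theoretical n(Ca) = n(e⁻)/2 = 5.285 mol, i.e. m_theo = 5.285 × 40.08 = 211.8 g.
Efficiency = m_actual / m_theo = 176 / 211.8 = 83.1 %.

83.1 %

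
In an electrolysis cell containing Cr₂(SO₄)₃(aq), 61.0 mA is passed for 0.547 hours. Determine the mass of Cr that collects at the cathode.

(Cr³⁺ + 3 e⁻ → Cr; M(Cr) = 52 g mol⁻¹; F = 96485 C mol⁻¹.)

Q = I·t = 0.06100 A × 1969.2 s = 120.1 C.
n(e⁻) = Q/F = 120.1 / 96485 = 0.001245 mol.
Cr³⁺ + 3 e⁻ → Cr, so n(Cr) = n(e⁻)/3 = 0.0004150 mol.
m = n·M = 0.0004150 × 52 = 0.0216 g.

0.0216 g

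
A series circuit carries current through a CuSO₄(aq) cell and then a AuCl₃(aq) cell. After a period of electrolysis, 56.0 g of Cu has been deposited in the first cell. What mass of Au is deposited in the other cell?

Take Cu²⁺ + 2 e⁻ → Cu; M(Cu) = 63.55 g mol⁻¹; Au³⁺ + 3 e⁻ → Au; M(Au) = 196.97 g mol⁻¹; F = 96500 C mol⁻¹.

n(Cu) = 56.0 / 63.55 = 0.8812 mol.
Since Cu²⁺ + 2 e⁻ → Cu, n(e⁻) passed = 2 × 0.8812 = 1.762 mol.
Cells in series carry the same charge, so the same 1.762 mol of electrons passes through cell 2.
Au³⁺ + 3 e⁻ → Au, so n(Au) = 1.762 / 3 = 0.5875 mol.
m(Au) = 0.5875 × 196.97 = 116 g.

116 g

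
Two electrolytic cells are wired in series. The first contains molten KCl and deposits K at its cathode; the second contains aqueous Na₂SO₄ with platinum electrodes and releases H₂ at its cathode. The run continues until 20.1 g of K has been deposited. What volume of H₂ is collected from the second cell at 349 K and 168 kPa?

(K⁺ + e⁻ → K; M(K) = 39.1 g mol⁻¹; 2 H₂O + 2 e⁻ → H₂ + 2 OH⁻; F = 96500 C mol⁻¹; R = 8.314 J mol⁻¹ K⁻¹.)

4.44 L

n(K) = 20.1 / 39.1 = 0.5141 mol, so n(e⁻) = 1 × 0.5141 = 0.5141 mol.
The cells are in series, so the same 0.5141 mol of electrons passes through the second cell.
2 H₂O + 2 e⁻ → H₂ + 2 OH⁻ — 2 mol e⁻ per mol H₂, so n(H₂) = 0.5141/2 = 0.2570 mol.
V = nRT/P = (0.2570 × 8.314 × 349) / (168 × 10³) = 0.00444 m³ = 4.44 L.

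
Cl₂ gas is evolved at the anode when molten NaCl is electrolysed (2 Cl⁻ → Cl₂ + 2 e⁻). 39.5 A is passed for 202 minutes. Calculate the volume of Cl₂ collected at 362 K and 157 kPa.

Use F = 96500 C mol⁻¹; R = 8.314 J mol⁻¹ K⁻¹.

47.6 L

Q = I·t = 39.50 A × 12120 s = 478700 C.
n(e⁻) = Q/F = 478700 / 96500 = 4.961 mol.
2 electrons are transferred per Cl₂ molecule, so n(Cl₂) = 4.961 / 2 = 2.481 mol.
V = nRT/P = (2.481 × 8.314 × 362) / (157 × 10³ Pa) = 0.0476 m³ = 47.6 L.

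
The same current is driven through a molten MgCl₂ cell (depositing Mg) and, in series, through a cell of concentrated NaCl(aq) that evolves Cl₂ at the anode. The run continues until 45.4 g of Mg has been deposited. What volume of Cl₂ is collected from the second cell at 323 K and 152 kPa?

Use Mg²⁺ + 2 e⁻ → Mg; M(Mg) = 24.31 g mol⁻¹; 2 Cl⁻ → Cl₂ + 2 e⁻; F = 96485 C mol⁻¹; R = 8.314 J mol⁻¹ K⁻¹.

n(Mg) = 45.4 / 24.31 = 1.868 mol, so n(e⁻) = 2 × 1.868 = 3.735 mol.
The cells are in series, so the same 3.735 mol of electrons passes through the second cell.
2 Cl⁻ → Cl₂ + 2 e⁻ — 2 mol e⁻ per mol Cl₂, so n(Cl₂) = 3.735/2 = 1.868 mol.
V = nRT/P = (1.868 × 8.314 × 323) / (152 × 10³) = 0.0330 m³ = 33.0 L.

33.0 L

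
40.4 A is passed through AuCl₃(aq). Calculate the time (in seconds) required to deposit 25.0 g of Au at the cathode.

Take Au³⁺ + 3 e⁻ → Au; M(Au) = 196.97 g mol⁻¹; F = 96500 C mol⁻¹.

910 s

n(Au) = m/M = 25.0 / 196.97 = 0.1269 mol.
Each Au atom requires 3 electrons, so n(e⁻) = 3 × 0.1269 = 0.3808 mol.
Q = n(e⁻)·F = 0.3808 × 96500 = 36740 C.
t = Q/I = 36740 / 40.40 A = 909.5 s.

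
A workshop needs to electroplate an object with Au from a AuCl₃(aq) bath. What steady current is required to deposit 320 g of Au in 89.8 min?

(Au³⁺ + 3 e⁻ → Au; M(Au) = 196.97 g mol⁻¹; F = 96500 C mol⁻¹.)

87.3 A

n(Au) = 320 / 196.97 = 1.625 mol.
n(e⁻) = 3 × 1.625 = 4.874 mol.
Q = n(e⁻)·F = 4.874 × 96500 = 470300 C.
I = Q/t = 470300 / 5388.0 s = 87.3 A.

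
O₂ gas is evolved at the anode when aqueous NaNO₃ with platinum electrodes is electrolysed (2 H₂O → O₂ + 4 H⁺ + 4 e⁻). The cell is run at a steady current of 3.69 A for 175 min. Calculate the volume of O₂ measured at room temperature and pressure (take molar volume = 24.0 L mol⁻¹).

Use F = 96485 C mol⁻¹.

2.41 L

Q = I·t = 3.690 A × 10500 s = 38740 C.
n(e⁻) = Q/F = 38740 / 96485 = 0.4016 mol.
4 electrons are transferred per O₂ molecule, so n(O₂) = 0.4016 / 4 = 0.1004 mol.
V = n × V_m = 0.1004 × 24.0 = 2.41 L.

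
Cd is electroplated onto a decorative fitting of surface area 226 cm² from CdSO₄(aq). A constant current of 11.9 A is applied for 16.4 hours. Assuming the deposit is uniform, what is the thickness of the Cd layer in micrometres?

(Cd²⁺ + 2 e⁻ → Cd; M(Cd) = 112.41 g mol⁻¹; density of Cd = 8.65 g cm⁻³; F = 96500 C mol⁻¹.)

2090 μm

Q = I·t = 11.90 × 59040 = 702600 C; n(e⁻) = 7.281 mol.
n(Cd) = n(e⁻)/2 = 3.640 mol, so m = 3.640 × 112.41 = 409.2 g.
Volume = m/ρ = 409.2 / 8.65 = 47.31 cm³.
Thickness = V/A = 47.31 / 226 = 0.209 cm = 2090 μm.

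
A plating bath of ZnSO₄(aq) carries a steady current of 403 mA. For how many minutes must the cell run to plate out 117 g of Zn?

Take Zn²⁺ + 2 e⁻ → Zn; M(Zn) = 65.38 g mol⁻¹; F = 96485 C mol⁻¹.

n(Zn) = m/M = 117 / 65.38 = 1.790 mol.
Each Zn atom requires 2 electrons, so n(e⁻) = 2 × 1.790 = 3.579 mol.
Q = n(e⁻)·F = 3.579 × 96485 = 345300 C.
t = Q/I = 345300 / 0.4030 A = 856900 s = 14300 min.

14300 min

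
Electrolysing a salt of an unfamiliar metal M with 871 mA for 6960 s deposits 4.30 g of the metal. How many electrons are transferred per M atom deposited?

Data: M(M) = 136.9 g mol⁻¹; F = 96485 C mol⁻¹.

Q = I·t = 0.8710 A × 6960.0 s = 6062 C, so n(e⁻) = 6062/96485 = 0.06283 mol.
n(M) deposited = 4.30 / 136.9 = 0.03141 mol.
Electrons per atom = n(e⁻)/n(M) = 0.06283 / 0.03141 = 2.00 ≈ 2, so the ion is M²⁺.

2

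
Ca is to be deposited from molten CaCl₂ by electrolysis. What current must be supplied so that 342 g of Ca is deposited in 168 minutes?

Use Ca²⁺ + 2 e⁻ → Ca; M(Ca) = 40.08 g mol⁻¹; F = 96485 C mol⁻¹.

163 A

n(Ca) = 342 / 40.08 = 8.533 mol.
n(e⁻) = 2 × 8.533 = 17.07 mol.
Q = n(e⁻)·F = 17.07 × 96485 = 1647000 C.
I = Q/t = 1647000 / 10080 s = 163 A.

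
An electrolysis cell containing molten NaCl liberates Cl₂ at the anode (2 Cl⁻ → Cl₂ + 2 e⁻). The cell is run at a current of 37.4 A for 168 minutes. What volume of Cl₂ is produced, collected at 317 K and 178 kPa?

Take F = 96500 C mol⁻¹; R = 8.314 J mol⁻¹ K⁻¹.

28.9 L

Q = I·t = 37.40 A × 10080 s = 377000 C.
n(e⁻) = Q/F = 377000 / 96500 = 3.907 mol.
2 electrons are transferred per Cl₂ molecule, so n(Cl₂) = 3.907 / 2 = 1.953 mol.
V = nRT/P = (1.953 × 8.314 × 317) / (178 × 10³ Pa) = 0.0289 m³ = 28.9 L.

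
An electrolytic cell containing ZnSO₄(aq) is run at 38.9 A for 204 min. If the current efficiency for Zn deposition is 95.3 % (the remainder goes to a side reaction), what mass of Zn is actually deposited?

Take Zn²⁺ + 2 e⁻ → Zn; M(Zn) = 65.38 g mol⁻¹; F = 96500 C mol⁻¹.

Q = I·t = 38.90 × 12240 = 476100 C.
n(e⁻) = 476100/96500 = 4.934 mol; theoretically n(Zn) = 4.934/2 = 2.467 mol, m_theo = 161.3 g.
At 95.3 % efficiency, m_actual = 0.953 × 161.3 = 154 g.

154 g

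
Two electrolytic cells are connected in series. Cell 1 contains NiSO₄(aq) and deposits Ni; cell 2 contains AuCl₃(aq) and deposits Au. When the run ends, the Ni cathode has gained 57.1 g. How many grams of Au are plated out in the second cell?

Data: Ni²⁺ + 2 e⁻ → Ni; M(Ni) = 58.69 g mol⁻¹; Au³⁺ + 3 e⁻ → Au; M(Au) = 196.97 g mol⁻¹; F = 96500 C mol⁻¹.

128 g

n(Ni) = 57.1 / 58.69 = 0.9729 mol.
Since Ni²⁺ + 2 e⁻ → Ni, n(e⁻) passed = 2 × 0.9729 = 1.946 mol.
Cells in series carry the same charge, so the same 1.946 mol of electrons passes through cell 2.
Au³⁺ + 3 e⁻ → Au, so n(Au) = 1.946 / 3 = 0.6486 mol.
m(Au) = 0.6486 × 196.97 = 128 g.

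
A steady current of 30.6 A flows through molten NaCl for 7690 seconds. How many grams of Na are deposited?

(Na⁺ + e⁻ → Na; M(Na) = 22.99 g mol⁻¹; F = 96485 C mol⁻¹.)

56.1 g

Q = I·t = 30.60 A × 7690.0 s = 235300 C.
n(e⁻) = Q/F = 235300 / 96485 = 2.439 mol.
Na⁺ + e⁻ → Na, so n(Na) = n(e⁻)/1 = 2.439 mol.
m = n·M = 2.439 × 22.99 = 56.1 g.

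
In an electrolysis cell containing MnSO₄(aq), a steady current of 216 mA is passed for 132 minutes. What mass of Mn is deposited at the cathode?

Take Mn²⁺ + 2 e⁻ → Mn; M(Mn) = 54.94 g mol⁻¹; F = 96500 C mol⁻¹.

Q = I·t = 0.2160 A × 7920.0 s = 1711 C.
n(e⁻) = Q/F = 1711 / 96500 = 0.01773 mol.
Mn²⁺ + 2 e⁻ → Mn, so n(Mn) = n(e⁻)/2 = 0.008864 mol.
m = n·M = 0.008864 × 54.94 = 0.487 g.

0.487 g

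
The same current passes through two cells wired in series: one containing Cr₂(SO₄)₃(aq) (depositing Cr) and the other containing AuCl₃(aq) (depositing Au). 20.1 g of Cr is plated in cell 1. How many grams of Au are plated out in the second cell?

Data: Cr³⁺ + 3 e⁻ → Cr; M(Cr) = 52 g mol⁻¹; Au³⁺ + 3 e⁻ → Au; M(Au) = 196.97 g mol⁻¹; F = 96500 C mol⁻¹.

76.1 g

n(Cr) = 20.1 / 52 = 0.3865 mol.
Since Cr³⁺ + 3 e⁻ → Cr, n(e⁻) passed = 3 × 0.3865 = 1.160 mol.
Cells in series carry the same charge, so the same 1.160 mol of electrons passes through cell 2.
Au³⁺ + 3 e⁻ → Au, so n(Au) = 1.160 / 3 = 0.3865 mol.
m(Au) = 0.3865 × 196.97 = 76.1 g.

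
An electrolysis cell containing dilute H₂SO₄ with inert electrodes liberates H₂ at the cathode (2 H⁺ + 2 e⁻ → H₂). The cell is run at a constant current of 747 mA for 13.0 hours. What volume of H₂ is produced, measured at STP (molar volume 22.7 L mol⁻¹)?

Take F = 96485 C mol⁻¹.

Q = I·t = 0.7470 A × 46800 s = 34960 C.
n(e⁻) = Q/F = 34960 / 96485 = 0.3623 mol.
2 electrons are transferred per H₂ molecule, so n(H₂) = 0.3623 / 2 = 0.1812 mol.
V = n × V_m = 0.1812 × 22.7 = 4.11 L.

4.11 L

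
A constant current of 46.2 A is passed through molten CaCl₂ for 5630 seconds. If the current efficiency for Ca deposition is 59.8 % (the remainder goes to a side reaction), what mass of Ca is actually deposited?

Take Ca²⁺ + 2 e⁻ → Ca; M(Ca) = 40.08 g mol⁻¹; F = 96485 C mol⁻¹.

Q = I·t = 46.20 × 5630.0 = 260100 C.
n(e⁻) = 260100/96485 = 2.696 mol; theoretically n(Ca) = 2.696/2 = 1.348 mol, m_theo = 54.02 g.
At 59.8 % efficiency, m_actual = 0.598 × 54.02 = 32.3 g.

32.3 g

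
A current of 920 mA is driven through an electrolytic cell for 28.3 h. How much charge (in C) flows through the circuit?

93700 C

Q = I·t = 0.9200 A × 101880 s = 93700 C.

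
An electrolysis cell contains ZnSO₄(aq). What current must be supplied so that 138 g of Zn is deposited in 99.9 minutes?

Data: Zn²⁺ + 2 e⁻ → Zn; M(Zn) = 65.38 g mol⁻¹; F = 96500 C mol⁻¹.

n(Zn) = 138 / 65.38 = 2.111 mol.
n(e⁻) = 2 × 2.111 = 4.221 mol.
Q = n(e⁻)·F = 4.221 × 96500 = 407400 C.
I = Q/t = 407400 / 5994.0 s = 68.0 A.

68.0 A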